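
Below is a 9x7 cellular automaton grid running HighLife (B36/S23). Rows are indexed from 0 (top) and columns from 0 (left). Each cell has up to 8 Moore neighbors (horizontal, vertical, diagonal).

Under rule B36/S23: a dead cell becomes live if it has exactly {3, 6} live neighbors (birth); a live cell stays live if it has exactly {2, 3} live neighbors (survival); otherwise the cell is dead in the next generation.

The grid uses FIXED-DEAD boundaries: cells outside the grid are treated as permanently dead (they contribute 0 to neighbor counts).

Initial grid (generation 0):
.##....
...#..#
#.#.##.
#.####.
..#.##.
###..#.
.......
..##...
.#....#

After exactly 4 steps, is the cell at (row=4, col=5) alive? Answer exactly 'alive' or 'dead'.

Simulating step by step:
Generation 0 (given above): 24 live cells
Generation 1: 21 live cells
..#....
...###.
..##..#
..#...#
##.#..#
.#####.
...#...
..#....
..#....
Generation 2: 17 live cells
...##..
....##.
..#...#
.....##
#.#...#
##...#.
.#.....
..##...
.......
Generation 3: 17 live cells
...###.
....##.
....#.#
.#...##
#.....#
#.#....
##.....
..#....
.......
Generation 4: 14 live cells
...#.#.
......#
....###
......#
#....##
#......
#.#....
.#.....
.......

Cell (4,5) at generation 4: 1 -> alive

Answer: alive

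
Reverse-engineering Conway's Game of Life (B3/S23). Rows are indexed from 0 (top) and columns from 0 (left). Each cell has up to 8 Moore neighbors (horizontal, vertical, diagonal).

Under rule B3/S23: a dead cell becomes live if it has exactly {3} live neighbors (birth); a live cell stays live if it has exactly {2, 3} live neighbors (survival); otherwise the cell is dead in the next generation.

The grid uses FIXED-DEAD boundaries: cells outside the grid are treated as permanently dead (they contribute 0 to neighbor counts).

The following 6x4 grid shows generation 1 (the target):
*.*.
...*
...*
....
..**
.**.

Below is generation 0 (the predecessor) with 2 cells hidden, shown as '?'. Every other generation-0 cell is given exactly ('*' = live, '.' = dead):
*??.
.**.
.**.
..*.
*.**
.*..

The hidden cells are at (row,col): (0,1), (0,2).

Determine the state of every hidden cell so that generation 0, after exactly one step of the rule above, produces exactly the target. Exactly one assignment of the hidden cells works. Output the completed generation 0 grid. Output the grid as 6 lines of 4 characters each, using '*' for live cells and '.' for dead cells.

Answer: ***.
.**.
.**.
..*.
*.**
.*..

Derivation:
Hidden generation-0 cells (in order): (0,1), (0,2).
A hidden cell only influences target cells in its own 3x3 neighborhood. Try each of the 2^2 = 4 assignments, step the completed generation 0 forward once under B3/S23, and compare with the target:
  (0,1)=. (0,2)=. -> step gives (0,0)='.' but target has '*' -> reject
  (0,1)=. (0,2)=* -> step gives (0,0)='.' but target has '*' -> reject
  (0,1)=* (0,2)=. -> step gives (0,1)='*' but target has '.' -> reject
  (0,1)=* (0,2)=* -> step reproduces the target at every cell -> ACCEPT
Unique solution: (0,1)=live, (0,2)=live.
Check: live-neighbor counts of every cell in the completed generation 0:
2432
4653
2443
2544
1432
2232
Applying B3/S23 to generation 0 with these counts gives:
*.*.
...*
...*
....
..**
.**.
which matches the target exactly.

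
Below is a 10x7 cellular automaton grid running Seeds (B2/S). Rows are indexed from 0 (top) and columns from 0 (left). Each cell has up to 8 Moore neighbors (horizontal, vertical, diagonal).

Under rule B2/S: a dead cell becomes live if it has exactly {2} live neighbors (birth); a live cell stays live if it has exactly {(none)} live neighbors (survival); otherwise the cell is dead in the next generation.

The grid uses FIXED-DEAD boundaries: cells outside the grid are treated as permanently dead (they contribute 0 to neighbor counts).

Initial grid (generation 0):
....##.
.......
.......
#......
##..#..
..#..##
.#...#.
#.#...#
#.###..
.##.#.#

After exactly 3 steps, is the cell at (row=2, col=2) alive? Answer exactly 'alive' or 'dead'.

Answer: alive

Derivation:
Simulating step by step:
Generation 0 (given above): 22 live cells
Generation 1: 11 live cells
.......
....##.
.......
.......
..##..#
...#...
#..##..
.......
......#
#......
Generation 2: 13 live cells
....##.
.......
....##.
..##...
....#..
.#...#.
..#....
...###.
.......
.......
Generation 3: 13 live cells
.......
...#..#
..#....
.......
.#...#.
..###..
.#....#
..#....
...#.#.
.......

Cell (2,2) at generation 3: 1 -> alive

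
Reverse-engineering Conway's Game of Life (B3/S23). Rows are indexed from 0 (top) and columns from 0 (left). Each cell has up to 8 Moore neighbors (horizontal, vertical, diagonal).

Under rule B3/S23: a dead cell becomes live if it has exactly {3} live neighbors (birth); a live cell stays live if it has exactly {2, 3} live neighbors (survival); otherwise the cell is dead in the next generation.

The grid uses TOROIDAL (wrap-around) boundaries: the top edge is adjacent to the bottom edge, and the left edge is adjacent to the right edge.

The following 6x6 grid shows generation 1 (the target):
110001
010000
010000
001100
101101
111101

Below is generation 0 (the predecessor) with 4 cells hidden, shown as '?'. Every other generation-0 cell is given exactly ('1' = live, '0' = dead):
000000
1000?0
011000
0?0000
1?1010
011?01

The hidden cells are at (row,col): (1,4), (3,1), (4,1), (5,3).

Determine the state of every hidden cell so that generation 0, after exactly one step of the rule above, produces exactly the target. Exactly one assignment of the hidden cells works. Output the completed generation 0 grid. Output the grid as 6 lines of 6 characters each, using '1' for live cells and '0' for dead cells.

Hidden generation-0 cells (in order): (1,4), (3,1), (4,1), (5,3).
A hidden cell only influences target cells in its own 3x3 neighborhood. Try each of the 2^4 = 16 assignments, step the completed generation 0 forward once under B3/S23, and compare with the target:
  (1,4)=0 (3,1)=0 (4,1)=0 (5,3)=0 -> step gives (0,5)='0' but target has '1' -> reject
  (1,4)=0 (3,1)=0 (4,1)=0 (5,3)=1 -> step gives (0,2)='1' but target has '0' -> reject
  (1,4)=0 (3,1)=0 (4,1)=1 (5,3)=0 -> step gives (0,5)='0' but target has '1' -> reject
  (1,4)=0 (3,1)=0 (4,1)=1 (5,3)=1 -> step gives (0,2)='1' but target has '0' -> reject
  (1,4)=0 (3,1)=1 (4,1)=0 (5,3)=0 -> step gives (0,5)='0' but target has '1' -> reject
  (1,4)=0 (3,1)=1 (4,1)=0 (5,3)=1 -> step gives (0,2)='1' but target has '0' -> reject
  (1,4)=0 (3,1)=1 (4,1)=1 (5,3)=0 -> step gives (0,5)='0' but target has '1' -> reject
  (1,4)=0 (3,1)=1 (4,1)=1 (5,3)=1 -> step gives (0,2)='1' but target has '0' -> reject
  (1,4)=1 (3,1)=0 (4,1)=0 (5,3)=0 -> step reproduces the target at every cell -> ACCEPT
  (1,4)=1 (3,1)=0 (4,1)=0 (5,3)=1 -> step gives (0,2)='1' but target has '0' -> reject
  (1,4)=1 (3,1)=0 (4,1)=1 (5,3)=0 -> step gives (3,0)='1' but target has '0' -> reject
  (1,4)=1 (3,1)=0 (4,1)=1 (5,3)=1 -> step gives (0,2)='1' but target has '0' -> reject
  (1,4)=1 (3,1)=1 (4,1)=0 (5,3)=0 -> step gives (2,0)='1' but target has '0' -> reject
  (1,4)=1 (3,1)=1 (4,1)=0 (5,3)=1 -> step gives (0,2)='1' but target has '0' -> reject
  (1,4)=1 (3,1)=1 (4,1)=1 (5,3)=0 -> step gives (2,0)='1' but target has '0' -> reject
  (1,4)=1 (3,1)=1 (4,1)=1 (5,3)=1 -> step gives (0,2)='1' but target has '0' -> reject
Unique solution: (1,4)=live, (3,1)=dead, (4,1)=dead, (5,3)=dead.
Check: live-neighbor counts of every cell in the completed generation 0:
332223
132202
221212
243312
242313
332322
Applying B3/S23 to generation 0 with these counts gives:
110001
010000
010000
001100
101101
111101
which matches the target exactly.

Answer: 000000
100010
011000
000000
101010
011001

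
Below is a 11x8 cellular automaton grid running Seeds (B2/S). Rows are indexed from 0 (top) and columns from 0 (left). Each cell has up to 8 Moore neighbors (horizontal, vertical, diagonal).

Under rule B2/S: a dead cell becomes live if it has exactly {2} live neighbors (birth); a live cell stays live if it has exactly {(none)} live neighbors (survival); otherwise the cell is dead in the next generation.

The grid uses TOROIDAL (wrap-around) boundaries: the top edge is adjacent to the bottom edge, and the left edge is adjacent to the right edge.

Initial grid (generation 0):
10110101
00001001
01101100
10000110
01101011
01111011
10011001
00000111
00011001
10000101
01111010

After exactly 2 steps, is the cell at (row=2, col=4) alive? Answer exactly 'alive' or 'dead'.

Answer: dead

Derivation:
Simulating step by step:
Generation 0 (given above): 43 live cells
Generation 1: 1 live cells
00000000
00000000
00000000
00000000
00000000
00000000
00000000
00100000
00000000
00000000
00000000
Generation 2: 0 live cells
00000000
00000000
00000000
00000000
00000000
00000000
00000000
00000000
00000000
00000000
00000000

Cell (2,4) at generation 2: 0 -> dead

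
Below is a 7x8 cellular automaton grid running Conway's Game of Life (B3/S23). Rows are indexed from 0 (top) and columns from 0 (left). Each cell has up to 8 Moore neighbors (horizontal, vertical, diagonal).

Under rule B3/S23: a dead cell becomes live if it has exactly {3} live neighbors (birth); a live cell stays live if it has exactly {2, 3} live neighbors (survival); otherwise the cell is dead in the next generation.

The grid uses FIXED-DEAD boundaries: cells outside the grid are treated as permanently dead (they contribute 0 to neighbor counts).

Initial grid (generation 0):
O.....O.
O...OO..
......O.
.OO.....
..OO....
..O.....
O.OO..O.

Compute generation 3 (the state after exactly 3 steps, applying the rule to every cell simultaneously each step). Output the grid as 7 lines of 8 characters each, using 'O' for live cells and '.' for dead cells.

Answer: ....O.O.
.......O
..O...O.
...O....
...O....
..OO....
........

Derivation:
Simulating step by step:
Generation 0 (given above): 15 live cells
Generation 1: 12 live cells
.....O..
.....OO.
.O...O..
.OOO....
...O....
........
.OOO....
Generation 2: 15 live cells
.....OO.
....OOO.
.O..OOO.
.O.OO...
...O....
...O....
..O.....
Generation 3: 9 live cells
(generation 3 grid is the final answer)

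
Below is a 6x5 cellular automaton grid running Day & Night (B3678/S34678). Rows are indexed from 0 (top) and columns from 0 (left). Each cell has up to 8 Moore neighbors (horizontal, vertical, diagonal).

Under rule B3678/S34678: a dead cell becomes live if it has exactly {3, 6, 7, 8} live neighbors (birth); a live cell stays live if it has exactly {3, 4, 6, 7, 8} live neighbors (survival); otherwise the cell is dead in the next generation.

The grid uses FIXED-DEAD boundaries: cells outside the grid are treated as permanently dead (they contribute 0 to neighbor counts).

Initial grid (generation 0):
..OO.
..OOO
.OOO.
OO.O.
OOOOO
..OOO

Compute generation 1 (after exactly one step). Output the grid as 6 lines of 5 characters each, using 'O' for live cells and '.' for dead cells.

Simulating step by step:
Generation 0 (given above): 19 live cells
Generation 1: 18 live cells
(generation 1 grid is the final answer)

Answer: ..OOO
..OOO
OOO..
OOO..
O.OOO
..O.O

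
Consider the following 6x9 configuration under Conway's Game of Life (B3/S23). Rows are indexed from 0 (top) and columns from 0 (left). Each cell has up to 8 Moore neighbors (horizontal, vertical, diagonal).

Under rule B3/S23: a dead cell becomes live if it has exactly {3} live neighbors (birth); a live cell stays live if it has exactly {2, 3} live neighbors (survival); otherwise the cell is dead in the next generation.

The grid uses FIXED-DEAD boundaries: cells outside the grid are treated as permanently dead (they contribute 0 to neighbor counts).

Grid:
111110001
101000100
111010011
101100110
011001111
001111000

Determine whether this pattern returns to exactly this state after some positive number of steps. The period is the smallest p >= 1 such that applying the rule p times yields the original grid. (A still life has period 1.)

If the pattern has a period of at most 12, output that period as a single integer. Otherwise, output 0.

Answer: 0

Derivation:
Simulating and comparing each generation to the original:
Gen 0 (original, given above): 30 live cells
Gen 1: 18 live cells, differs from original
Gen 2: 13 live cells, differs from original
Gen 3: 14 live cells, differs from original
Gen 4: 11 live cells, differs from original
Gen 5: 8 live cells, differs from original
Gen 6: 9 live cells, differs from original
Gen 7: 10 live cells, differs from original
Gen 8: 12 live cells, differs from original
Gen 9: 15 live cells, differs from original
Gen 10: 14 live cells, differs from original
Gen 11: 17 live cells, differs from original
Gen 12: 19 live cells, differs from original
No period found within 12 steps.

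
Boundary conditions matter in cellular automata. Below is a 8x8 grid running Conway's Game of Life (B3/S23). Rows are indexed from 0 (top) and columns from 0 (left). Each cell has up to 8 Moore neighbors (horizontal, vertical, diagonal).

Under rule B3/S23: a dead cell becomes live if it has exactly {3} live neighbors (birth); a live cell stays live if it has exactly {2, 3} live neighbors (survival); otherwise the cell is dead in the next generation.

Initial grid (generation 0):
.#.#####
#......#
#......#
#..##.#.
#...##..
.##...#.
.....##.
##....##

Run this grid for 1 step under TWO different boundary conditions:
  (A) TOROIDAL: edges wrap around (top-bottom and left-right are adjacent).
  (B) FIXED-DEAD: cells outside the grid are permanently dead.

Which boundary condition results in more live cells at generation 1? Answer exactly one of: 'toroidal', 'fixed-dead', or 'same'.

Answer: fixed-dead

Derivation:
Under TOROIDAL boundary, generation 1:
.##.##..
.#..##..
.#....#.
##.##.#.
#.#.#.#.
.#..#.##
..#..#..
.##.....
Population = 26

Under FIXED-DEAD boundary, generation 1:
....####
##..##.#
##....##
##.##.#.
#.#.#.#.
.#..#.#.
#.#..#..
.....###
Population = 31

Comparison: toroidal=26, fixed-dead=31 -> fixed-dead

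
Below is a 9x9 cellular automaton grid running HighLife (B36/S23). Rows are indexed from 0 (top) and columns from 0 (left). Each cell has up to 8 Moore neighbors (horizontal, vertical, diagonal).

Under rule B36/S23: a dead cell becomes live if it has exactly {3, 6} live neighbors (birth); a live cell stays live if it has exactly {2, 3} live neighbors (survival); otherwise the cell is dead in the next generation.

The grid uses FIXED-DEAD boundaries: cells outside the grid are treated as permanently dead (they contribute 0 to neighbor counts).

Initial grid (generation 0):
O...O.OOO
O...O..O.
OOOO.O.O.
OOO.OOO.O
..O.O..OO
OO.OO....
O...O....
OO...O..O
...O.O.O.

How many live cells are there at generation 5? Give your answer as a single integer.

Answer: 25

Derivation:
Simulating step by step:
Generation 0 (given above): 38 live cells
Generation 1: 32 live cells
.....OOOO
O.O.O....
.......OO
O..O....O
.O.O..OOO
OOO.OO...
..OOOO...
OO...OO..
....O.O..
Generation 2: 24 live cells
.....OOO.
.....O...
.O.O...OO
..O...OO.
...O.OOOO
O..O...O.
.O.......
.OO...O..
......O..
Generation 3: 25 live cells
.....OO..
....OO..O
..O....OO
..OOOO...
..OOOO..O
..O.O..OO
OO.......
.OO......
.........
Generation 4: 29 live cells
....OOO..
....OO..O
..O...OOO
.O...OOOO
.O....OOO
..O.OO.OO
O..O.....
OOO......
.........
Generation 5: 25 live cells
....O.O..
...OO...O
....O....
.OO..O...
.OO.O....
.OOOOO..O
O..OO....
OOO......
.O.......
Population at generation 5: 25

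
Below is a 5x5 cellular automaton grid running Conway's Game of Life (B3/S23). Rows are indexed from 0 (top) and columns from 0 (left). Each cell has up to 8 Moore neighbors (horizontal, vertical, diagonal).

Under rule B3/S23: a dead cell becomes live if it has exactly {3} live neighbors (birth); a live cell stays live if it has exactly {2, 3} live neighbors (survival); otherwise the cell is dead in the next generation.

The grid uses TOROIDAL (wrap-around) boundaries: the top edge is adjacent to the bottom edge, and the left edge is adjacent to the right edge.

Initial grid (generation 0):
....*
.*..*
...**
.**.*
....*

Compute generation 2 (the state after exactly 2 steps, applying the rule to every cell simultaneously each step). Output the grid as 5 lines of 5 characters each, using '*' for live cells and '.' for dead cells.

Answer: *..**
....*
....*
....*
*...*

Derivation:
Simulating step by step:
Generation 0 (given above): 9 live cells
Generation 1: 8 live cells
...**
....*
.*..*
..*.*
....*
Generation 2: 8 live cells
(generation 2 grid is the final answer)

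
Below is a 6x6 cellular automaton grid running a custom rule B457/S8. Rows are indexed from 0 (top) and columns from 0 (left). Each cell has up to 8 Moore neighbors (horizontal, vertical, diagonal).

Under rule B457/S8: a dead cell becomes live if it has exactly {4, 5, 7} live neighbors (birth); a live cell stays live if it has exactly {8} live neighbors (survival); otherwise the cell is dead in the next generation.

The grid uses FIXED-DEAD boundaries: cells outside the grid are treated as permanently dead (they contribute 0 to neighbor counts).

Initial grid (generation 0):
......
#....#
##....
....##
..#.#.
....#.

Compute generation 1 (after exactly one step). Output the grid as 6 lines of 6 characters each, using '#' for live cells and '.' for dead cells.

Answer: ......
......
......
......
...#.#
......

Derivation:
Simulating step by step:
Generation 0 (given above): 9 live cells
Generation 1: 2 live cells
(generation 1 grid is the final answer)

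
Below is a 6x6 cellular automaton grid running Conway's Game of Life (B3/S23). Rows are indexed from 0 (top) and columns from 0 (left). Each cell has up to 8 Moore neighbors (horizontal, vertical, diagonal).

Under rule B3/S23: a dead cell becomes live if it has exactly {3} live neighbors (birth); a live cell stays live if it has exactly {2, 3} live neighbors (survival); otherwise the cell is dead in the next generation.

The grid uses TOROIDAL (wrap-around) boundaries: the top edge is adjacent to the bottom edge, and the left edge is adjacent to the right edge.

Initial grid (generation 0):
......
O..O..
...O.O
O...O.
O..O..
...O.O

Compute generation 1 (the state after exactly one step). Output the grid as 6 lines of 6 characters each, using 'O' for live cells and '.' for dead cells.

Answer: ....O.
....O.
O..O.O
O..OO.
O..O..
....O.

Derivation:
Simulating step by step:
Generation 0 (given above): 10 live cells
Generation 1: 11 live cells
(generation 1 grid is the final answer)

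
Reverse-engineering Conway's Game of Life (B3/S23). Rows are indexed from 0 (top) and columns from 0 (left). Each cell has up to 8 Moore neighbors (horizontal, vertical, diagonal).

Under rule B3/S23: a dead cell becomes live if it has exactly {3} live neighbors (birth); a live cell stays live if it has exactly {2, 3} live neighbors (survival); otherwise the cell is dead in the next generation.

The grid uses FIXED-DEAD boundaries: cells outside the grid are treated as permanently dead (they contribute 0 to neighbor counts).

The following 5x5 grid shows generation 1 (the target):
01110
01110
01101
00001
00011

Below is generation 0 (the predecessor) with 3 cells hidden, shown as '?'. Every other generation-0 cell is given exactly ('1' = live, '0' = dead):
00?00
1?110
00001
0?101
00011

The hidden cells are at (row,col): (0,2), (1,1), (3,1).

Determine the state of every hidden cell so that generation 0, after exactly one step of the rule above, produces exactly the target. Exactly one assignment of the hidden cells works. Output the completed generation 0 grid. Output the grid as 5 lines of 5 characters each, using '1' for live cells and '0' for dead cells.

Answer: 00100
10110
00001
00101
00011

Derivation:
Hidden generation-0 cells (in order): (0,2), (1,1), (3,1).
A hidden cell only influences target cells in its own 3x3 neighborhood. Try each of the 2^3 = 8 assignments, step the completed generation 0 forward once under B3/S23, and compare with the target:
  (0,2)=0 (1,1)=0 (3,1)=0 -> step gives (0,1)='0' but target has '1' -> reject
  (0,2)=0 (1,1)=0 (3,1)=1 -> step gives (0,1)='0' but target has '1' -> reject
  (0,2)=0 (1,1)=1 (3,1)=0 -> step gives (0,3)='0' but target has '1' -> reject
  (0,2)=0 (1,1)=1 (3,1)=1 -> step gives (0,3)='0' but target has '1' -> reject
  (0,2)=1 (1,1)=0 (3,1)=0 -> step reproduces the target at every cell -> ACCEPT
  (0,2)=1 (1,1)=0 (3,1)=1 -> step gives (2,1)='0' but target has '1' -> reject
  (0,2)=1 (1,1)=1 (3,1)=0 -> step gives (0,1)='0' but target has '1' -> reject
  (0,2)=1 (1,1)=1 (3,1)=1 -> step gives (0,1)='0' but target has '1' -> reject
Unique solution: (0,2)=live, (1,1)=dead, (3,1)=dead.
Check: live-neighbor counts of every cell in the completed generation 0:
13231
03232
13352
01153
01232
Applying B3/S23 to generation 0 with these counts gives:
01110
01110
01101
00001
00011
which matches the target exactly.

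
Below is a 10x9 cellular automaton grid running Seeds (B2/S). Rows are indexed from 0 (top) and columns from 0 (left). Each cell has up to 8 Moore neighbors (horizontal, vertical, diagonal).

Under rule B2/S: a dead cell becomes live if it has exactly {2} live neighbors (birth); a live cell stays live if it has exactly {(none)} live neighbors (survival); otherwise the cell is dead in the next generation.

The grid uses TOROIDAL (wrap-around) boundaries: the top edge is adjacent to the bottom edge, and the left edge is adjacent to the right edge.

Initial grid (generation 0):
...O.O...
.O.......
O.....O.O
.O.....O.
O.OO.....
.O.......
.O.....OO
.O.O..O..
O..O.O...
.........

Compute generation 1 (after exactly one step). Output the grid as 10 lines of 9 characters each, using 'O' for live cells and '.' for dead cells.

Answer: ..O.O....
..O.OOOOO
..O......
...O..O..
........O
...O...O.
......O..
.....O...
.O....O..
..OO.OO..

Derivation:
Simulating step by step:
Generation 0 (given above): 21 live cells
Generation 1: 22 live cells
(generation 1 grid is the final answer)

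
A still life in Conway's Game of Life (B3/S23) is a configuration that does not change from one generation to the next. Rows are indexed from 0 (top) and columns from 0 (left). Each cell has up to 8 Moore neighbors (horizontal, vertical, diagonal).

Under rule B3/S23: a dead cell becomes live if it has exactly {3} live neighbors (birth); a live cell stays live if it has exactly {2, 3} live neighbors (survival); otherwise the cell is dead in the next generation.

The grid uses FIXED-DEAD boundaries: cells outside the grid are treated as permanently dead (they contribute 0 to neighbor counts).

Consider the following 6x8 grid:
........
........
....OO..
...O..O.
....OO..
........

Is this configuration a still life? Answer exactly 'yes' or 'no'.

Compute generation 1 and compare to generation 0 (given above):
Generation 1:
........
........
....OO..
...O..O.
....OO..
........
The grids are IDENTICAL -> still life.

Answer: yes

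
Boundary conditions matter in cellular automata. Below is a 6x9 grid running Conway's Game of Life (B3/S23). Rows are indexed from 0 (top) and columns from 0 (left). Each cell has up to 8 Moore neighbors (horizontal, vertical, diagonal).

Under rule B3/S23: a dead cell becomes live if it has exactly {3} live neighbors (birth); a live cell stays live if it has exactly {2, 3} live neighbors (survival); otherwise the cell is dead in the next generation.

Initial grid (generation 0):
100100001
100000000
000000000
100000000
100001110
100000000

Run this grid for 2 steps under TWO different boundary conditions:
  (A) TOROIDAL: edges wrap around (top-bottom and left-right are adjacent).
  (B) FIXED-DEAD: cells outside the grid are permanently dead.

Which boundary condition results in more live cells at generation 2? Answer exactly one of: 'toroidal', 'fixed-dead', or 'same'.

Answer: toroidal

Derivation:
Under TOROIDAL boundary, generation 2:
000000000
010000001
100000011
100000010
010001100
001000110
Population = 13

Under FIXED-DEAD boundary, generation 2:
000000000
000000000
000000000
000000000
000001110
000000000
Population = 3

Comparison: toroidal=13, fixed-dead=3 -> toroidal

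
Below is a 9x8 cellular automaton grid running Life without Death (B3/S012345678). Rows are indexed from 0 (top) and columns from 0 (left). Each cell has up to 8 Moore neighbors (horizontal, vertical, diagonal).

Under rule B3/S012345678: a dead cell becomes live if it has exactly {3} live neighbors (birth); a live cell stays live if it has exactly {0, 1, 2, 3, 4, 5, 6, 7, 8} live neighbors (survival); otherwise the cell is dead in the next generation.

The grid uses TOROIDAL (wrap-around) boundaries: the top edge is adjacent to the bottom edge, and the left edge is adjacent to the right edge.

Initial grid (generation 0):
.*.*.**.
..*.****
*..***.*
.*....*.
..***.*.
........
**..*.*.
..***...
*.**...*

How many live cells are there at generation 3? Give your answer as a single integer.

Simulating step by step:
Generation 0 (given above): 31 live cells
Generation 1: 45 live cells
.*.*.**.
.**.****
******.*
**....*.
..*****.
.**.*..*
***.***.
..****..
*.**.***
Generation 2: 46 live cells
.*.*.**.
.**.****
******.*
**....*.
..*****.
.**.*..*
***.****
..****..
*.**.***
Generation 3: 46 live cells
.*.*.**.
.**.****
******.*
**....*.
..*****.
.**.*..*
***.****
..****..
*.**.***
Population at generation 3: 46

Answer: 46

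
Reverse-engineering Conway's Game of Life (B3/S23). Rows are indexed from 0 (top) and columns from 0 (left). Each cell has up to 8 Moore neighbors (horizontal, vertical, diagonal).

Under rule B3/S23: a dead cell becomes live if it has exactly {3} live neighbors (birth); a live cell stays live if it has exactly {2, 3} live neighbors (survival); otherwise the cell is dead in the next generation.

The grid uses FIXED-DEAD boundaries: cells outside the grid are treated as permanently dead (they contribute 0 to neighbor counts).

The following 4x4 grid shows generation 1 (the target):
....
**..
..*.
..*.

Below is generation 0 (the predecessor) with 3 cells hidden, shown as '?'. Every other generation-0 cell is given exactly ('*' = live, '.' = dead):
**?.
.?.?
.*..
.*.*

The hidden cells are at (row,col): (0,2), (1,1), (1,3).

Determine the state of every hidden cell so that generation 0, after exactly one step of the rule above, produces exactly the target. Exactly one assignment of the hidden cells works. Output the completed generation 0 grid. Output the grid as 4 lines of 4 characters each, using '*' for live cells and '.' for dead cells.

Answer: **..
....
.*..
.*.*

Derivation:
Hidden generation-0 cells (in order): (0,2), (1,1), (1,3).
A hidden cell only influences target cells in its own 3x3 neighborhood. Try each of the 2^3 = 8 assignments, step the completed generation 0 forward once under B3/S23, and compare with the target:
  (0,2)=. (1,1)=. (1,3)=. -> step reproduces the target at every cell -> ACCEPT
  (0,2)=. (1,1)=. (1,3)=* -> step gives (1,2)='*' but target has '.' -> reject
  (0,2)=. (1,1)=* (1,3)=. -> step gives (0,0)='*' but target has '.' -> reject
  (0,2)=. (1,1)=* (1,3)=* -> step gives (0,0)='*' but target has '.' -> reject
  (0,2)=* (1,1)=. (1,3)=. -> step gives (0,1)='*' but target has '.' -> reject
  (0,2)=* (1,1)=. (1,3)=* -> step gives (0,1)='*' but target has '.' -> reject
  (0,2)=* (1,1)=* (1,3)=. -> step gives (0,0)='*' but target has '.' -> reject
  (0,2)=* (1,1)=* (1,3)=* -> step gives (0,0)='*' but target has '.' -> reject
Unique solution: (0,2)=dead, (1,1)=dead, (1,3)=dead.
Check: live-neighbor counts of every cell in the completed generation 0:
1110
3320
2131
2130
Applying B3/S23 to generation 0 with these counts gives:
....
**..
..*.
..*.
which matches the target exactly.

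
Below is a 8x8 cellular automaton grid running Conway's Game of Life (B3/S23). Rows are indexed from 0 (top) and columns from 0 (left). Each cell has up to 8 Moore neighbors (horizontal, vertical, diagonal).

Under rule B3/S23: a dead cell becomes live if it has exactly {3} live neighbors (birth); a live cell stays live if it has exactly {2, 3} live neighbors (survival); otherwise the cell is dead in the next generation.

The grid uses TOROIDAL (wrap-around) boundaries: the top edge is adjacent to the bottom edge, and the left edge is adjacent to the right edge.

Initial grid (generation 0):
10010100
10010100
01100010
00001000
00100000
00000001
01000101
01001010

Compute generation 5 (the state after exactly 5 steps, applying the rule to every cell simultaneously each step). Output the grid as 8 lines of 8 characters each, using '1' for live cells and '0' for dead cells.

Simulating step by step:
Generation 0 (given above): 18 live cells
Generation 1: 29 live cells
11110111
10010111
01111100
01110000
00000000
10000010
00000101
01101011
Generation 2: 10 live cells
00000000
00000000
00000101
01000000
01100000
00000011
01000100
00001000
Generation 3: 12 live cells
00000000
00000000
00000000
11100000
11100000
11100010
00000110
00000000
Generation 4: 12 live cells
00000000
00000000
01000000
10100000
00010000
10100110
01000111
00000000
Generation 5: 16 live cells
(generation 5 grid is the final answer)

Answer: 00000000
00000000
01000000
01100000
00110001
11101100
11000101
00000010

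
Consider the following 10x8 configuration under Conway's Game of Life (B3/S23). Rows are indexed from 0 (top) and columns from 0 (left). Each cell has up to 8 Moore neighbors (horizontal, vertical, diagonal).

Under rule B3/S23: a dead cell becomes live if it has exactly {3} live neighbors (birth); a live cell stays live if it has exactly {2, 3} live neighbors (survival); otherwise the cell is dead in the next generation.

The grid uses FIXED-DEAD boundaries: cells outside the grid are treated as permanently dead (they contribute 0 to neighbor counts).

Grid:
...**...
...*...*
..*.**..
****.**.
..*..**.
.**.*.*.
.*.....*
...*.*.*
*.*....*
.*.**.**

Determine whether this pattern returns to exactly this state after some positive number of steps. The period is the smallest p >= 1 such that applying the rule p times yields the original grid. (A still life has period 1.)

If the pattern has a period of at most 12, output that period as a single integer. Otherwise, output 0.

Simulating and comparing each generation to the original:
Gen 0 (original, given above): 33 live cells
Gen 1: 29 live cells, differs from original
Gen 2: 26 live cells, differs from original
Gen 3: 25 live cells, differs from original
Gen 4: 27 live cells, differs from original
Gen 5: 32 live cells, differs from original
Gen 6: 29 live cells, differs from original
Gen 7: 29 live cells, differs from original
Gen 8: 30 live cells, differs from original
Gen 9: 20 live cells, differs from original
Gen 10: 17 live cells, differs from original
Gen 11: 16 live cells, differs from original
Gen 12: 19 live cells, differs from original
No period found within 12 steps.

Answer: 0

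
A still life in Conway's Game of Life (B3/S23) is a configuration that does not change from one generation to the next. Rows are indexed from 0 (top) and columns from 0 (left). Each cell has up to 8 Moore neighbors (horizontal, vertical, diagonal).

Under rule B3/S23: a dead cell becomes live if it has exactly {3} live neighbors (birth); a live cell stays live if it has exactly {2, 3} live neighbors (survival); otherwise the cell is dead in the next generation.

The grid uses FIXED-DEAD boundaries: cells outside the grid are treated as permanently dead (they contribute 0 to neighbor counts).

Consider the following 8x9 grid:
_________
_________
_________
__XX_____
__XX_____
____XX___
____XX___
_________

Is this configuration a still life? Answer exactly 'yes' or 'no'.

Compute generation 1 and compare to generation 0 (given above):
Generation 1:
_________
_________
_________
__XX_____
__X______
_____X___
____XX___
_________
Cell (4,3) differs: gen0=1 vs gen1=0 -> NOT a still life.

Answer: no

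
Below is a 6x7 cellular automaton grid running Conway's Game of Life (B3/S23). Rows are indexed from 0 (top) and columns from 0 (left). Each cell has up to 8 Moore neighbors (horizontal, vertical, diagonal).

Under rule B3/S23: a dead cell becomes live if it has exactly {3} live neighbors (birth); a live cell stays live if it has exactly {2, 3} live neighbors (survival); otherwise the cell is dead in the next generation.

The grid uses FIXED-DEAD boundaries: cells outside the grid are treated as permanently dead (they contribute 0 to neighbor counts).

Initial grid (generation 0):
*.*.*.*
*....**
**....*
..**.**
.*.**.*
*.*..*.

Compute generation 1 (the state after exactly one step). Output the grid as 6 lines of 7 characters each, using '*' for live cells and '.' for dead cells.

Answer: .*....*
*.....*
***.*..
*..*..*
.*....*
.*****.

Derivation:
Simulating step by step:
Generation 0 (given above): 21 live cells
Generation 1: 18 live cells
(generation 1 grid is the final answer)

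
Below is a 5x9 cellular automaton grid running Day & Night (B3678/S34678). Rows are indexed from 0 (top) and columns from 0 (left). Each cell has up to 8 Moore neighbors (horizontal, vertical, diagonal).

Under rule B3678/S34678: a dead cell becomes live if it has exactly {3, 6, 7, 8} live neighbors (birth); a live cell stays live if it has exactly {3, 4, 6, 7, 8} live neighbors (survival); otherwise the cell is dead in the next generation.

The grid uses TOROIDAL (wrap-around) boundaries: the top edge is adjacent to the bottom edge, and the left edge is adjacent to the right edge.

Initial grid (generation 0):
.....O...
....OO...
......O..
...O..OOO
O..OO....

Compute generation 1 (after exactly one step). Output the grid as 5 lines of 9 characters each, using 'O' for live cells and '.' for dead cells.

Answer: ...O.O...
.....OO..
....O.O..
....OO.O.
....OOOOO

Derivation:
Simulating step by step:
Generation 0 (given above): 11 live cells
Generation 1: 14 live cells
(generation 1 grid is the final answer)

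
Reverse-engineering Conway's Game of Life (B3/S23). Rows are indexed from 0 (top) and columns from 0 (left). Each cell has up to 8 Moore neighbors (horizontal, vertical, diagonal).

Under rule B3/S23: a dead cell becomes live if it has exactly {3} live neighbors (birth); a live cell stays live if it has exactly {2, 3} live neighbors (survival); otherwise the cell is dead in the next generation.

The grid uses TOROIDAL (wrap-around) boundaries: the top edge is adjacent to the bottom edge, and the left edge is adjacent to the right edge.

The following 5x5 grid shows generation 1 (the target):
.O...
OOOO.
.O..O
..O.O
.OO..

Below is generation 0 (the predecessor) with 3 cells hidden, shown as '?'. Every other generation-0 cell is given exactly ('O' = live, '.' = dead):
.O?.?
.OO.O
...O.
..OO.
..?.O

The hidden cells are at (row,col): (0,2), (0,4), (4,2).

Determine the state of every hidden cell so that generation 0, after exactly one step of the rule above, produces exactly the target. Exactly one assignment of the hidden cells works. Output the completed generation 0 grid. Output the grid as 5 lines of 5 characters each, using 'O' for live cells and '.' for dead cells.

Hidden generation-0 cells (in order): (0,2), (0,4), (4,2).
A hidden cell only influences target cells in its own 3x3 neighborhood. Try each of the 2^3 = 8 assignments, step the completed generation 0 forward once under B3/S23, and compare with the target:
  (0,2)=. (0,4)=. (4,2)=. -> step gives (0,2)='O' but target has '.' -> reject
  (0,2)=. (0,4)=. (4,2)=O -> step reproduces the target at every cell -> ACCEPT
  (0,2)=. (0,4)=O (4,2)=. -> step gives (0,2)='O' but target has '.' -> reject
  (0,2)=. (0,4)=O (4,2)=O -> step gives (0,4)='O' but target has '.' -> reject
  (0,2)=O (0,4)=. (4,2)=. -> step gives (0,2)='O' but target has '.' -> reject
  (0,2)=O (0,4)=. (4,2)=O -> step gives (0,1)='.' but target has 'O' -> reject
  (0,2)=O (0,4)=O (4,2)=. -> step gives (0,2)='O' but target has '.' -> reject
  (0,2)=O (0,4)=O (4,2)=O -> step gives (0,1)='.' but target has 'O' -> reject
Unique solution: (0,2)=dead, (0,4)=dead, (4,2)=live.
Check: live-neighbor counts of every cell in the completed generation 0:
43442
32331
23543
12343
23341
Applying B3/S23 to generation 0 with these counts gives:
.O...
OOOO.
.O..O
..O.O
.OO..
which matches the target exactly.

Answer: .O...
.OO.O
...O.
..OO.
..O.O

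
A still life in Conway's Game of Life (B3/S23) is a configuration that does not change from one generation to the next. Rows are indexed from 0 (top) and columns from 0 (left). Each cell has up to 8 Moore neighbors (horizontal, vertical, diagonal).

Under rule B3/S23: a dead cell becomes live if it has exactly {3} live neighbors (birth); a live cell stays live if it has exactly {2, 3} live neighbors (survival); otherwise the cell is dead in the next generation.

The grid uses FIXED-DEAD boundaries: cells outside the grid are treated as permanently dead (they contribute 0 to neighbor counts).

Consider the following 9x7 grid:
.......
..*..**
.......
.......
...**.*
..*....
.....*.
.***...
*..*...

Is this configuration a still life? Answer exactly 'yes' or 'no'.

Answer: no

Derivation:
Compute generation 1 and compare to generation 0 (given above):
Generation 1:
.......
.......
.......
.......
...*...
...***.
.*.*...
.****..
.*.*...
Cell (1,2) differs: gen0=1 vs gen1=0 -> NOT a still life.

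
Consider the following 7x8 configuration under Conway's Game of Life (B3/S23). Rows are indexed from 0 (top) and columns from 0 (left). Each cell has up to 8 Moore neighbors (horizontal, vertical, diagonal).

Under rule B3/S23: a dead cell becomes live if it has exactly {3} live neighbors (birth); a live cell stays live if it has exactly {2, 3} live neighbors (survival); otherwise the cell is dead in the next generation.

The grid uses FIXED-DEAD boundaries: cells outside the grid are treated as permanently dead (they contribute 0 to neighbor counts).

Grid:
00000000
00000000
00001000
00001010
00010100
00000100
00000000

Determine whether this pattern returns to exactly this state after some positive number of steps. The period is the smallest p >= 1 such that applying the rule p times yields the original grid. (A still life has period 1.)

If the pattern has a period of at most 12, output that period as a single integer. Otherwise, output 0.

Answer: 2

Derivation:
Simulating and comparing each generation to the original:
Gen 0 (original, given above): 6 live cells
Gen 1: 6 live cells, differs from original
Gen 2: 6 live cells, MATCHES original -> period = 2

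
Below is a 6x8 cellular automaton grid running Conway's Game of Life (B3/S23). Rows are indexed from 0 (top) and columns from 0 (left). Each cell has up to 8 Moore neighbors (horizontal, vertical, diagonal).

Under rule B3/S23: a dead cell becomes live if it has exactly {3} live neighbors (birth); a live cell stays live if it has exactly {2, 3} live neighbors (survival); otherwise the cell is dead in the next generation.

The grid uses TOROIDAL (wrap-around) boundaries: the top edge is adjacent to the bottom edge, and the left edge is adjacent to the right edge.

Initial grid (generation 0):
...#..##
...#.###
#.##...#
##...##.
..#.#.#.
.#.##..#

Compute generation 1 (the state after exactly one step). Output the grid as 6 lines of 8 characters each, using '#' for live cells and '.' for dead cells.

Simulating step by step:
Generation 0 (given above): 22 live cells
Generation 1: 15 live cells
(generation 1 grid is the final answer)

Answer: ...#....
...#.#..
..##....
#...###.
..#.#.#.
#...#..#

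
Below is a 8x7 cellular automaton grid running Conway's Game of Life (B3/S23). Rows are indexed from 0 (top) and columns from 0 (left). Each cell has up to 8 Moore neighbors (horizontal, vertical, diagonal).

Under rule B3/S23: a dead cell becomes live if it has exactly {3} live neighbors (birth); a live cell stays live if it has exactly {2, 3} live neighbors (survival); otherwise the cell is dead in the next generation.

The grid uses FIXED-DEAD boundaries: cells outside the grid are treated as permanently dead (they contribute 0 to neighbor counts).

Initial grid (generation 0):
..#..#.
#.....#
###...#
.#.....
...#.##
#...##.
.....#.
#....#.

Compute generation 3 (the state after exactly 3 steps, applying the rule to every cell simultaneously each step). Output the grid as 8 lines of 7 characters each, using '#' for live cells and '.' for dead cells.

Answer: .......
.......
#......
##...##
.....##
.......
.......
.......

Derivation:
Simulating step by step:
Generation 0 (given above): 18 live cells
Generation 1: 14 live cells
.......
#.#..##
#.#....
##...##
.....##
.......
.....##
.......
Generation 2: 8 live cells
.......
.......
#.#....
##...##
.....##
.......
.......
.......
Generation 3: 7 live cells
(generation 3 grid is the final answer)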